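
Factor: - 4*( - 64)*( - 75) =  - 2^8*3^1*  5^2 = - 19200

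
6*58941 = 353646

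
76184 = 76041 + 143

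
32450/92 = 352+33/46 = 352.72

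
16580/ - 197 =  - 16580/197 = -  84.16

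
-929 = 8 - 937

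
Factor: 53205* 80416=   4278533280 = 2^5 * 3^1*5^1*7^1*359^1*3547^1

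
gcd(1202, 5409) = 601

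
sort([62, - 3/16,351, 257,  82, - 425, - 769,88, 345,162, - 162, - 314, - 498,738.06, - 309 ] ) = [ - 769, - 498, - 425, - 314,  -  309, - 162,  -  3/16, 62,  82, 88, 162,  257, 345 , 351,738.06 ]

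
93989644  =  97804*961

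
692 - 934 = - 242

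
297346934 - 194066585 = 103280349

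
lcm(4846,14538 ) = 14538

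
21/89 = 21/89 = 0.24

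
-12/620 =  - 3/155  =  - 0.02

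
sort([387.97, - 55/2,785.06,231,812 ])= [-55/2,  231, 387.97,785.06, 812]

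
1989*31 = 61659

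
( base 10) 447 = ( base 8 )677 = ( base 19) 14A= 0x1bf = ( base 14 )23D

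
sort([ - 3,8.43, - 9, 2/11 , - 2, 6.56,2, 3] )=[ - 9, - 3, - 2, 2/11, 2, 3, 6.56, 8.43]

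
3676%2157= 1519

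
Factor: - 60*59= - 3540 = - 2^2*3^1*5^1*59^1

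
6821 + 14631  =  21452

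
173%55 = 8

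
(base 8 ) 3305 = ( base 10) 1733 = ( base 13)a34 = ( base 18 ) 565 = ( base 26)2eh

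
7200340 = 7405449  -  205109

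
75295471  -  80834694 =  - 5539223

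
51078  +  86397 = 137475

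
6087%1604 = 1275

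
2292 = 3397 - 1105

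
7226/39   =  185 + 11/39 = 185.28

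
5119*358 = 1832602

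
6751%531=379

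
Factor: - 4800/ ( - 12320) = 2^1*3^1*5^1 * 7^(-1)*11^( - 1) = 30/77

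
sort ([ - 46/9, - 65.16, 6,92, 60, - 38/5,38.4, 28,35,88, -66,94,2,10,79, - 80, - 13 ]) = [ - 80 ,- 66, - 65.16,-13, - 38/5,-46/9, 2, 6,10, 28,35,38.4,60,79,  88,92,94 ]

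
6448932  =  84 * 76773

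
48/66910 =24/33455 = 0.00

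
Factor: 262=2^1*131^1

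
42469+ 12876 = 55345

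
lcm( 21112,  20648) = 1878968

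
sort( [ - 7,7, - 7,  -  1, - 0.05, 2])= [  -  7, - 7, - 1 , - 0.05, 2,7 ]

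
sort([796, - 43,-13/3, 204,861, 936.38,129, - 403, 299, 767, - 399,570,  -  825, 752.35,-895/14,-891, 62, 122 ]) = [ - 891, - 825,  -  403, - 399, - 895/14,- 43, - 13/3,  62,122, 129, 204,299, 570,752.35, 767,796, 861, 936.38 ]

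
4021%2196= 1825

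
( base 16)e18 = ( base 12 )2108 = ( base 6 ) 24412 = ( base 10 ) 3608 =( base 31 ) 3NC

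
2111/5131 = 2111/5131 = 0.41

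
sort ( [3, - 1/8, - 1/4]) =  [ - 1/4 ,-1/8 , 3]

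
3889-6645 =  - 2756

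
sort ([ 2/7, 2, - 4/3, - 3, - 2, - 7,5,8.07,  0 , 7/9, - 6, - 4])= [ - 7, - 6, - 4,-3, - 2, - 4/3, 0,2/7, 7/9, 2,5,  8.07 ]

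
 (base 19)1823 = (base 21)1142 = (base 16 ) 263C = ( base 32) 9HS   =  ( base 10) 9788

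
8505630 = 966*8805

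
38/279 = 38/279 = 0.14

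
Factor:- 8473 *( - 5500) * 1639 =76379858500= 2^2 * 5^3 * 11^2*37^1 * 149^1*229^1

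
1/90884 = 1/90884=0.00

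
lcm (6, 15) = 30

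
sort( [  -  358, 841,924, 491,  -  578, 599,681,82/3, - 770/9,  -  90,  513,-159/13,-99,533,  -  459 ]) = [  -  578, - 459, - 358 , - 99, - 90, -770/9,  -  159/13, 82/3, 491  ,  513,533,599,  681, 841, 924] 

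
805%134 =1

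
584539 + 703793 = 1288332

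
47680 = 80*596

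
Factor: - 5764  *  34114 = -2^3 *11^1 * 37^1 * 131^1*461^1 = -196633096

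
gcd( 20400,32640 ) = 4080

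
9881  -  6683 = 3198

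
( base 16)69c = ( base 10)1692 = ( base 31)1ni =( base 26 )2d2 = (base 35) 1dc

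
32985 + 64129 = 97114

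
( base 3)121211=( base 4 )13012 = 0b111000110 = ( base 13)28C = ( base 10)454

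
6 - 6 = 0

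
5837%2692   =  453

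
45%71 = 45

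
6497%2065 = 302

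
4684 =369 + 4315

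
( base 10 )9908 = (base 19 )1889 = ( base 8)23264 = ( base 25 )fl8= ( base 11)7498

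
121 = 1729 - 1608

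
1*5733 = 5733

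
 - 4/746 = - 1 + 371/373 = -0.01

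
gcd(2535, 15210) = 2535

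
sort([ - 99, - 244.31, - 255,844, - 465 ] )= [-465, - 255, - 244.31, - 99,  844]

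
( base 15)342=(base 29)pc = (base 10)737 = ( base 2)1011100001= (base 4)23201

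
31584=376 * 84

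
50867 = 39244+11623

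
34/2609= 34/2609= 0.01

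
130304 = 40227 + 90077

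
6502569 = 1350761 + 5151808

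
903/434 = 129/62 = 2.08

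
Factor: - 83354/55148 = - 2^( - 1 )*17^ (  -  1) * 71^1*587^1*811^( - 1 ) = - 41677/27574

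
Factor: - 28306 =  - 2^1*14153^1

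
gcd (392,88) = 8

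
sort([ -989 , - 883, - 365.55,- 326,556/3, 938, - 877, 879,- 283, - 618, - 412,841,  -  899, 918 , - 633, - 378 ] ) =[ - 989, - 899,-883, - 877,  -  633,  -  618, - 412 , - 378,-365.55, - 326, - 283,556/3, 841 , 879, 918,938]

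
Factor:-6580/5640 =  - 7/6 = - 2^( - 1 )*3^(-1 )*7^1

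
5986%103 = 12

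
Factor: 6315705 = 3^3*5^1*11^1*4253^1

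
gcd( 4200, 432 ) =24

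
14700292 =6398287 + 8302005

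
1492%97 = 37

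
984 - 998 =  -14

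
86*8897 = 765142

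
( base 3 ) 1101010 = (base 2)1111101010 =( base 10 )1002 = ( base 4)33222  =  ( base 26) 1ce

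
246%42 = 36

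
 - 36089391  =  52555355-88644746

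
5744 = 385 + 5359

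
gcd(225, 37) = 1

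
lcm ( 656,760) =62320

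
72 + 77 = 149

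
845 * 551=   465595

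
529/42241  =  529/42241 = 0.01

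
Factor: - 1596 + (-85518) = - 87114 = - 2^1* 3^1*14519^1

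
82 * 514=42148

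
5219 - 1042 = 4177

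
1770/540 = 3 +5/18 = 3.28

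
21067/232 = 21067/232 = 90.81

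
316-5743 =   -  5427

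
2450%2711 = 2450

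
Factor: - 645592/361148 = - 202/113 = - 2^1*101^1*113^ ( - 1) 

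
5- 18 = - 13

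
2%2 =0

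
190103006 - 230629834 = -40526828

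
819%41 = 40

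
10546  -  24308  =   - 13762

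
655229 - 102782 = 552447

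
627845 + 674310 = 1302155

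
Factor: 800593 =800593^1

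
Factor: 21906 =2^1*3^2*1217^1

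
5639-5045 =594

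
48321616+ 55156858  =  103478474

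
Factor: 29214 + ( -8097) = 3^1*7039^1 = 21117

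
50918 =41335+9583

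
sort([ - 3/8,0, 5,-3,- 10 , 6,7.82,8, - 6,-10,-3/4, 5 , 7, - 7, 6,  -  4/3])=[-10, - 10, - 7,  -  6,-3, -4/3,-3/4,  -  3/8 , 0,5, 5,6, 6, 7,7.82,8] 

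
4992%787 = 270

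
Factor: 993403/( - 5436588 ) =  - 2^( - 2)*3^( - 1 )  *179^( - 1 )*947^1*1049^1 *2531^( - 1 )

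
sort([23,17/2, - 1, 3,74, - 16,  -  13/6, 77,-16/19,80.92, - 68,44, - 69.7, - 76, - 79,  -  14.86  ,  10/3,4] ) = [ - 79, - 76, - 69.7,  -  68, - 16, - 14.86, - 13/6, - 1, -16/19,3 , 10/3, 4,17/2,23,44,74,77 , 80.92 ] 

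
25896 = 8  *3237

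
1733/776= 1733/776 = 2.23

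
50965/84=50965/84 = 606.73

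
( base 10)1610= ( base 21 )3DE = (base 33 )1fq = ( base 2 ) 11001001010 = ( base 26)29O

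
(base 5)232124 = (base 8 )20336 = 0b10000011011110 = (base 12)4A52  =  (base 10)8414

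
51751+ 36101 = 87852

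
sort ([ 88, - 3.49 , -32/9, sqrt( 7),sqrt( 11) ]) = [ -32/9, - 3.49,sqrt( 7 ) , sqrt( 11 ), 88 ] 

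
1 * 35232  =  35232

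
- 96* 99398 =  - 9542208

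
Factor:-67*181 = -12127 = - 67^1*181^1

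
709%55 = 49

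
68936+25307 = 94243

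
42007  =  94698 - 52691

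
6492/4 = 1623 =1623.00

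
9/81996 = 3/27332 = 0.00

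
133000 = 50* 2660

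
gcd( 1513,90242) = 1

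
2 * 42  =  84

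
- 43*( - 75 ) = 3225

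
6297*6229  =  39224013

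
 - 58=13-71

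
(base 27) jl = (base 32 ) GM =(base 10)534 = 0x216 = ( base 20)16E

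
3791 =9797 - 6006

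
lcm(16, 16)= 16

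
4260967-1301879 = 2959088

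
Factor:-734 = - 2^1 * 367^1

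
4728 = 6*788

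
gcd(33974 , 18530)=2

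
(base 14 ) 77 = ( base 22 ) 4H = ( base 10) 105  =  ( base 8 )151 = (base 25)45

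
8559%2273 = 1740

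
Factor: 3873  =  3^1*1291^1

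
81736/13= 81736/13 = 6287.38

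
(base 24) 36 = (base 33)2C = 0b1001110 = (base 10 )78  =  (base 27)2O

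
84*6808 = 571872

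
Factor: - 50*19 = -950 = -2^1 * 5^2 * 19^1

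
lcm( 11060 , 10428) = 364980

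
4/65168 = 1/16292 = 0.00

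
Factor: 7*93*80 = 52080 = 2^4*3^1*5^1 *7^1*31^1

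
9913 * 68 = 674084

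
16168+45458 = 61626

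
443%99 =47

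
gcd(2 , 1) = 1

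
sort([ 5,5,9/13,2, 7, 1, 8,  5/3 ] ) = [9/13,1,5/3,2,5, 5, 7,8]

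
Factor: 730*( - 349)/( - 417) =254770/417 =2^1*3^( - 1 )*5^1*73^1*139^ ( - 1 )*349^1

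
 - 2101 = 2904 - 5005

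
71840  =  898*80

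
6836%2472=1892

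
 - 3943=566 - 4509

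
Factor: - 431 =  - 431^1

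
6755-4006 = 2749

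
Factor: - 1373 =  - 1373^1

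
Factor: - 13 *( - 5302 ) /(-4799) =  - 68926/4799 = -  2^1 * 11^1*13^1*241^1 * 4799^( - 1)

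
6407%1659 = 1430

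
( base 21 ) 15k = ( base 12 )3b2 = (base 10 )566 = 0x236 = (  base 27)kq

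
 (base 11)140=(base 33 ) 50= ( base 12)119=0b10100101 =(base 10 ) 165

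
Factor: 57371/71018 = 2^( - 1)*103^1*557^1*35509^( - 1 ) 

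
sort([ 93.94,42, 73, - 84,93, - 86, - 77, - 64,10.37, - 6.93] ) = [ -86,-84, - 77,  -  64, - 6.93,10.37, 42, 73,93, 93.94] 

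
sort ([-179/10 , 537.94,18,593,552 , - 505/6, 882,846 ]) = [ - 505/6, - 179/10,18,537.94,552, 593, 846,882]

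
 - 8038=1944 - 9982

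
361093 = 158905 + 202188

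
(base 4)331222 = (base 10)3946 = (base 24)6ka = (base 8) 7552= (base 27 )5B4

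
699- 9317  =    -  8618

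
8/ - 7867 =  - 1 + 7859/7867= - 0.00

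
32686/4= 16343/2 = 8171.50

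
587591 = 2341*251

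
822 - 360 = 462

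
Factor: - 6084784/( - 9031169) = 2^4*7^( - 1 )  *  380299^1*1290167^( - 1)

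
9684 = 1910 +7774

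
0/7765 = 0= 0.00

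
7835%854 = 149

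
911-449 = 462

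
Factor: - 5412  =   - 2^2*3^1*11^1*41^1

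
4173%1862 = 449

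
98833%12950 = 8183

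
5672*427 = 2421944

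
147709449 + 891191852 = 1038901301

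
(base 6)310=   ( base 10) 114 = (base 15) 79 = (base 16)72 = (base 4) 1302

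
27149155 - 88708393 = -61559238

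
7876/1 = 7876 = 7876.00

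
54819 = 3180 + 51639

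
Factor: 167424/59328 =2^3*3^ (-1)*103^( - 1)*109^1 = 872/309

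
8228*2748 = 22610544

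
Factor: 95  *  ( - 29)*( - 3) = 3^1*5^1 * 19^1*29^1  =  8265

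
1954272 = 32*61071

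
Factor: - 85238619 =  - 3^1*1307^1*21739^1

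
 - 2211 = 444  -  2655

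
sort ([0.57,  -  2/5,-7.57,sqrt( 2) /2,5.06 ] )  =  [ - 7.57, - 2/5,0.57, sqrt( 2)/2,5.06 ] 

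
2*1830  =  3660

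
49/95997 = 49/95997 = 0.00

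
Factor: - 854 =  - 2^1 * 7^1*61^1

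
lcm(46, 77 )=3542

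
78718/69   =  1140 + 58/69= 1140.84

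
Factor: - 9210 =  - 2^1 * 3^1*5^1* 307^1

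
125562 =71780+53782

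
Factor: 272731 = 17^1  *  61^1*263^1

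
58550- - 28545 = 87095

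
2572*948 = 2438256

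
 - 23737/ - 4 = 5934 + 1/4 = 5934.25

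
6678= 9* 742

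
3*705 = 2115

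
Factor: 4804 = 2^2* 1201^1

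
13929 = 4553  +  9376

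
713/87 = 8+ 17/87 = 8.20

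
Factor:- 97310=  - 2^1*5^1*37^1*263^1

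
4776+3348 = 8124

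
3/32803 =3/32803  =  0.00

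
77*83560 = 6434120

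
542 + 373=915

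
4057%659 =103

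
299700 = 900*333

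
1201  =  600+601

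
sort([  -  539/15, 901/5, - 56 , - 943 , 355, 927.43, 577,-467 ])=[-943 , - 467, - 56,-539/15, 901/5, 355,  577,  927.43]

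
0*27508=0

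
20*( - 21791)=-435820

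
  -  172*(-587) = 100964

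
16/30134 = 8/15067 =0.00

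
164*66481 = 10902884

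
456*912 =415872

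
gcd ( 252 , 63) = 63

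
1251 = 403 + 848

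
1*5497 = 5497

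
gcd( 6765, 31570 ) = 2255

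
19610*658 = 12903380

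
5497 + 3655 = 9152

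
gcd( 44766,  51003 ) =27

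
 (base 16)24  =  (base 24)1c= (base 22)1e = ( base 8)44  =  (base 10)36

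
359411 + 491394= 850805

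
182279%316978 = 182279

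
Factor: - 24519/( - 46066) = 33/62=2^( - 1 )*3^1*11^1*31^(  -  1) 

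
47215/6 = 7869 + 1/6 = 7869.17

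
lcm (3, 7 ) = 21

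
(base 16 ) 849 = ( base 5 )31441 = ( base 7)6120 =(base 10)2121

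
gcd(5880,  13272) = 168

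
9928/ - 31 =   -  9928/31=- 320.26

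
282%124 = 34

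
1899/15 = 633/5= 126.60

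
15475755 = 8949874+6525881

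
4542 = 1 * 4542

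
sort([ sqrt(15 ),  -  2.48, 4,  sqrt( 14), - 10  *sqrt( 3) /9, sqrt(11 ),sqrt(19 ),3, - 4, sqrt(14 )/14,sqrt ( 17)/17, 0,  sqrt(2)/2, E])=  [ - 4 ,  -  2.48,-10*sqrt(3) /9 , 0,  sqrt (17)/17,sqrt(14)/14,sqrt ( 2)/2, E,3, sqrt ( 11 ),sqrt( 14),  sqrt (15 ),  4,sqrt(19)] 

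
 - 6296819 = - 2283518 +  - 4013301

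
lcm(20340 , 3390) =20340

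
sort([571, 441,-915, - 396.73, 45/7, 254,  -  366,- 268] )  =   [- 915, - 396.73, - 366, - 268,45/7, 254 , 441, 571]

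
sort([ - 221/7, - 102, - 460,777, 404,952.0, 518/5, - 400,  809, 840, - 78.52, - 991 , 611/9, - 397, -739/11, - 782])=[ - 991, - 782, - 460, - 400, - 397, - 102, - 78.52, - 739/11,  -  221/7 , 611/9, 518/5,  404,777,  809,840,952.0]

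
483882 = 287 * 1686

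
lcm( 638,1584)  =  45936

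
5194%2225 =744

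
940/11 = 940/11 = 85.45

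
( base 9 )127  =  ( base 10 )106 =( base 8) 152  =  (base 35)31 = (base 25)46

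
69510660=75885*916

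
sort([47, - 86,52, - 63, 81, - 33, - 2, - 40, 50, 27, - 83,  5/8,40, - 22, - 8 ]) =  [ - 86, - 83, -63, - 40, - 33,  -  22, - 8, - 2, 5/8, 27, 40,47,  50,52,81]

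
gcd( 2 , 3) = 1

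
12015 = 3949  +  8066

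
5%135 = 5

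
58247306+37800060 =96047366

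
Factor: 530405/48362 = 2^( -1)*5^1*43^1*2467^1*24181^(-1 )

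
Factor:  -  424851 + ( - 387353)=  - 812204 = - 2^2 * 203051^1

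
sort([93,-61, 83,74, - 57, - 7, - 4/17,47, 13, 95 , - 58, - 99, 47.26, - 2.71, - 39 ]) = [ - 99,  -  61, - 58, - 57, - 39, - 7, - 2.71,- 4/17,13, 47, 47.26 , 74, 83, 93, 95 ]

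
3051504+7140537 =10192041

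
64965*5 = 324825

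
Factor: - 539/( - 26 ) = 2^ ( - 1 )*7^2 * 11^1*13^( - 1) 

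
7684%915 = 364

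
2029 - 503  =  1526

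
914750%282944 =65918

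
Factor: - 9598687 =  - 7^1 * 1171^2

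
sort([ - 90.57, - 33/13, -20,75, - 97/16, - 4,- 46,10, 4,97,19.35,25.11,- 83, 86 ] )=[ - 90.57, - 83,-46, - 20,-97/16, - 4,-33/13, 4, 10,19.35,25.11 , 75,  86,97]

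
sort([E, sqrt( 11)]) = [E,  sqrt ( 11)]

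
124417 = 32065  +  92352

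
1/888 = 1/888= 0.00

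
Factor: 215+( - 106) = 109^1=109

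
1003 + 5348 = 6351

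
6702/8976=1117/1496 =0.75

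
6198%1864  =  606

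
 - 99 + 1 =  - 98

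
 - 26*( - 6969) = 181194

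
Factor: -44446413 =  - 3^1*11^1*1346861^1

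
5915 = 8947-3032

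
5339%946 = 609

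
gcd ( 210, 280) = 70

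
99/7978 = 99/7978 = 0.01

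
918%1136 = 918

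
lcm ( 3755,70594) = 352970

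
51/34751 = 51/34751 =0.00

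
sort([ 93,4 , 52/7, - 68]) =[ - 68, 4, 52/7, 93 ] 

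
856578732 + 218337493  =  1074916225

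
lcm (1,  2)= 2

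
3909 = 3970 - 61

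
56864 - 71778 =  -14914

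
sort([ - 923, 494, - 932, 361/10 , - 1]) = [ - 932, - 923,- 1,361/10, 494]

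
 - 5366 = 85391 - 90757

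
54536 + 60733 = 115269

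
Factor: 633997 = 7^1*13^1*6967^1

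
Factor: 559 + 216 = 775  =  5^2*31^1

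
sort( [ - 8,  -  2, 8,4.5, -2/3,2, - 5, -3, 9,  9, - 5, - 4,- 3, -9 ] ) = [-9, - 8, - 5,-5, -4, - 3,  -  3,  -  2, - 2/3, 2,4.5, 8,9,9]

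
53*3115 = 165095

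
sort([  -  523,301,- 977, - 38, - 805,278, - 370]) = [ - 977, - 805, - 523,-370,  -  38,278,301 ] 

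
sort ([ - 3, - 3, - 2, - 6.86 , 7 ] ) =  [ - 6.86, - 3 , - 3,  -  2,7 ]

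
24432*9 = 219888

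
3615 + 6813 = 10428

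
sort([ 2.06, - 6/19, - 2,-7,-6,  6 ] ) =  [-7, -6,  -  2, - 6/19,2.06,6]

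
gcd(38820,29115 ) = 9705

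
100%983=100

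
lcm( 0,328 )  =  0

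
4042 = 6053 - 2011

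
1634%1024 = 610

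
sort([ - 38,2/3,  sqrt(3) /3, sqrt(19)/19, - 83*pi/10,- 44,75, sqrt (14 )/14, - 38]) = [ - 44, - 38, - 38, - 83*pi/10 , sqrt(19)/19, sqrt(14)/14,sqrt(3)/3, 2/3,75 ] 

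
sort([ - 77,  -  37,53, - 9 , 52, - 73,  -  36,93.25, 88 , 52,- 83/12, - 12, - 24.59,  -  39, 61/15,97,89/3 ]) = [ - 77,- 73 , - 39, - 37, - 36, - 24.59, - 12, - 9, - 83/12 , 61/15,  89/3,  52 , 52,  53,  88, 93.25,97]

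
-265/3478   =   - 265/3478 = - 0.08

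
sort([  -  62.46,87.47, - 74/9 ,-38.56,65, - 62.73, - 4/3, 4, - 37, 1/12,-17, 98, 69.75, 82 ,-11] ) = [ - 62.73, - 62.46, -38.56, - 37,  -  17 ,- 11, - 74/9,-4/3, 1/12, 4,65 , 69.75, 82 , 87.47, 98]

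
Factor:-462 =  - 2^1*3^1*7^1 * 11^1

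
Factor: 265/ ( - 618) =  - 2^( - 1)*3^ ( - 1)*5^1 * 53^1 * 103^( -1 )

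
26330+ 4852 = 31182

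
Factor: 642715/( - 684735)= - 673/717 =-3^(-1 )*239^ ( - 1)*673^1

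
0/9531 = 0 = 0.00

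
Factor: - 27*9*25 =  - 6075 = - 3^5*5^2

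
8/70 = 4/35 = 0.11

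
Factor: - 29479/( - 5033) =41/7 = 7^( - 1 )*41^1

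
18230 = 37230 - 19000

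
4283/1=4283 = 4283.00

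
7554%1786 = 410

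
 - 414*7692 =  - 3184488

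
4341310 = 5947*730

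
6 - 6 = 0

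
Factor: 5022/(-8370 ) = - 3/5 = - 3^1*5^( - 1) 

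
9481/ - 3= - 3161 + 2/3 = - 3160.33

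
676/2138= 338/1069 = 0.32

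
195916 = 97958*2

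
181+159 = 340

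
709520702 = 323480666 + 386040036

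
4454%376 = 318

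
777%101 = 70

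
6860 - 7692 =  - 832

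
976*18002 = 17569952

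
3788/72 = 52+11/18  =  52.61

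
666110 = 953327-287217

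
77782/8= 9722 + 3/4=9722.75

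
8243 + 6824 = 15067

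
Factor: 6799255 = 5^1*47^1* 28933^1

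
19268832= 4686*4112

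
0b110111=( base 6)131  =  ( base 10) 55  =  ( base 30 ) 1p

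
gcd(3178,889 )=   7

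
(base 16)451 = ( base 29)193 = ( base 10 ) 1105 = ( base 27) 1dp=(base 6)5041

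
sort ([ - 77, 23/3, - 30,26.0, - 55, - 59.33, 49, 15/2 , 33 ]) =[ - 77, - 59.33, - 55, - 30, 15/2, 23/3, 26.0 , 33,49] 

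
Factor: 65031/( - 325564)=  - 159/796 = -2^ (-2)*3^1*53^1*199^( - 1 ) 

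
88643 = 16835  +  71808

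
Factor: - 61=-61^1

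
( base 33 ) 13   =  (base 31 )15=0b100100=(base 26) 1a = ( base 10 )36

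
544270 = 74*7355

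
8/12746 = 4/6373 = 0.00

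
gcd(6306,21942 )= 6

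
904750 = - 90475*( - 10) 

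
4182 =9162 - 4980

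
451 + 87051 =87502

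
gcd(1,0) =1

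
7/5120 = 7/5120 = 0.00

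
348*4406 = 1533288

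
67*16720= 1120240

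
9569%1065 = 1049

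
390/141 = 2 + 36/47 = 2.77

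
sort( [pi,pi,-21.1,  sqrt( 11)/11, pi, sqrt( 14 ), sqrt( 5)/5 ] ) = [-21.1, sqrt( 11) /11,sqrt( 5)/5,pi, pi, pi,  sqrt( 14) ] 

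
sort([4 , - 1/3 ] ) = [-1/3,4]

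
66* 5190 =342540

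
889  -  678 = 211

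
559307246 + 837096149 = 1396403395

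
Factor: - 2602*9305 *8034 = -2^2*3^1*5^1 *13^1 * 103^1*1301^1*1861^1 = -194516074740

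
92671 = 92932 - 261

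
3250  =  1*3250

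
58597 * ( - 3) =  - 175791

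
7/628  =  7/628  =  0.01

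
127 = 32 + 95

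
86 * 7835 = 673810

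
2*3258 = 6516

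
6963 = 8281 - 1318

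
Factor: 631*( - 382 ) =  - 241042 = -2^1*191^1*631^1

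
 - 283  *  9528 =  - 2696424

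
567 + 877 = 1444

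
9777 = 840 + 8937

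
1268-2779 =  - 1511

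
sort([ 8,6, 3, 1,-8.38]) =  [ - 8.38, 1,3,6,8]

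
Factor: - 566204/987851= - 2^2 *141551^1 * 987851^( -1 ) 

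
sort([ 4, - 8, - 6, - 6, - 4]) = [-8, - 6, - 6, - 4, 4] 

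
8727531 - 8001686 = 725845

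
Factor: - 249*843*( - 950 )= 199411650 = 2^1*3^2*5^2*19^1*83^1*281^1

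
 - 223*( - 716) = 159668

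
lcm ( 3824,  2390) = 19120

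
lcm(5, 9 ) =45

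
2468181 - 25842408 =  - 23374227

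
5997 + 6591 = 12588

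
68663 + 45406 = 114069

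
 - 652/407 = - 652/407 = -1.60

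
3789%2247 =1542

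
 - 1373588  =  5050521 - 6424109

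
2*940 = 1880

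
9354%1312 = 170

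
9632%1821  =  527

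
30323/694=30323/694 = 43.69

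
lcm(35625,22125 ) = 2101875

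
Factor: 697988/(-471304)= - 174497/117826= -2^ ( - 1)*211^1*827^1* 58913^(-1) 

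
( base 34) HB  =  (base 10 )589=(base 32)ID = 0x24D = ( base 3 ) 210211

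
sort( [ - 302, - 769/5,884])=[ - 302, - 769/5, 884 ] 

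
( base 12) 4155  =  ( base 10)7121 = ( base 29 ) 8dg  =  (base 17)17af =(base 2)1101111010001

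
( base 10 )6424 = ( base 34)5IW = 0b1100100011000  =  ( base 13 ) 2C02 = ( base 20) G14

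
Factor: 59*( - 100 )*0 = 0^1= 0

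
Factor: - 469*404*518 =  - 98148568  =  - 2^3*7^2*37^1*67^1*101^1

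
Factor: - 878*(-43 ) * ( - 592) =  - 22350368 = -2^5 * 37^1*43^1 * 439^1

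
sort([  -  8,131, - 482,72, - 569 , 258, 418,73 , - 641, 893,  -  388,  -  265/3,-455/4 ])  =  [ - 641, - 569 ,-482, - 388 , - 455/4, - 265/3,- 8, 72,73, 131, 258, 418, 893]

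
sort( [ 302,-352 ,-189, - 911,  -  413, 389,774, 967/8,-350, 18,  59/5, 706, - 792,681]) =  [-911,-792, - 413,-352, -350,-189, 59/5, 18, 967/8, 302, 389,681, 706, 774]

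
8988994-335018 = 8653976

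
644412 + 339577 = 983989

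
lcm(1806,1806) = 1806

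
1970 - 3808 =  -  1838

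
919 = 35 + 884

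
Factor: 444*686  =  2^3*3^1 * 7^3* 37^1 = 304584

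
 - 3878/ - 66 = 58 + 25/33 = 58.76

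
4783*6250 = 29893750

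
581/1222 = 581/1222 = 0.48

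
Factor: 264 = 2^3*  3^1*11^1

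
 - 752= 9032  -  9784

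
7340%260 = 60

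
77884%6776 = 3348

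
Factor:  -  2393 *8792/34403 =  - 2^3* 7^1*157^1*2393^1*34403^ (- 1)=- 21039256/34403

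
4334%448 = 302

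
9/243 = 1/27=0.04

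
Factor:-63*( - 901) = 3^2 * 7^1*17^1 * 53^1 = 56763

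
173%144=29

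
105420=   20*5271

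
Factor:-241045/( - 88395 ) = 679/249 = 3^( - 1 )* 7^1*83^ ( -1)*97^1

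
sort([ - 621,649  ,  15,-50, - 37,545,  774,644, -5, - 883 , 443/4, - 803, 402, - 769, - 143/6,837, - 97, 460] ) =[ - 883,-803, - 769, - 621 , - 97,  -  50 , - 37, - 143/6,  -  5 , 15,  443/4,402,460 , 545,644,649, 774, 837] 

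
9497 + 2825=12322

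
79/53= 79/53  =  1.49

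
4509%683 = 411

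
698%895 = 698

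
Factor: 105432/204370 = 276/535 =2^2 * 3^1*5^( - 1)*23^1*107^( - 1) 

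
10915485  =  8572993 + 2342492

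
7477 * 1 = 7477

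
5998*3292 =19745416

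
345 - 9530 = -9185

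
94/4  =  47/2 =23.50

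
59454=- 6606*( - 9 )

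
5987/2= 5987/2 = 2993.50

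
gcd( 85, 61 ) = 1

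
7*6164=43148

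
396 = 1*396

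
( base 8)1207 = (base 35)IH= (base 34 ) J1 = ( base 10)647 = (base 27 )nq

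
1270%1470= 1270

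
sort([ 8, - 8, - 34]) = [ - 34, - 8, 8]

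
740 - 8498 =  -7758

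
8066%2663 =77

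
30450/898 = 15225/449=33.91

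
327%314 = 13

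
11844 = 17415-5571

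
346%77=38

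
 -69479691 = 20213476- 89693167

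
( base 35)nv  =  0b1101000100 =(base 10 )836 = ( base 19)260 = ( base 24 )1AK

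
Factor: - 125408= - 2^5*3919^1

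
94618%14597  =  7036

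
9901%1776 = 1021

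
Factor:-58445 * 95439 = - 3^1*5^1 * 29^1*1097^1 * 11689^1 = -5577932355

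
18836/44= 4709/11=428.09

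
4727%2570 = 2157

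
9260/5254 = 4630/2627= 1.76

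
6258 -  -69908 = 76166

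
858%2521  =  858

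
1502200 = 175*8584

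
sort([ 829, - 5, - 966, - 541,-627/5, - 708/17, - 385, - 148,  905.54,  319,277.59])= [-966, - 541, - 385, - 148, - 627/5, - 708/17, - 5, 277.59,319,829, 905.54 ]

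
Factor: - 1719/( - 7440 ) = 573/2480 = 2^( - 4)*3^1*5^( - 1)*31^( - 1 ) *191^1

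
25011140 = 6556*3815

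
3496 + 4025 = 7521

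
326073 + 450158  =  776231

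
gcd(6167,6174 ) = 7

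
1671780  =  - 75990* ( - 22 )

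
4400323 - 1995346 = 2404977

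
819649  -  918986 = -99337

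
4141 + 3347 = 7488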